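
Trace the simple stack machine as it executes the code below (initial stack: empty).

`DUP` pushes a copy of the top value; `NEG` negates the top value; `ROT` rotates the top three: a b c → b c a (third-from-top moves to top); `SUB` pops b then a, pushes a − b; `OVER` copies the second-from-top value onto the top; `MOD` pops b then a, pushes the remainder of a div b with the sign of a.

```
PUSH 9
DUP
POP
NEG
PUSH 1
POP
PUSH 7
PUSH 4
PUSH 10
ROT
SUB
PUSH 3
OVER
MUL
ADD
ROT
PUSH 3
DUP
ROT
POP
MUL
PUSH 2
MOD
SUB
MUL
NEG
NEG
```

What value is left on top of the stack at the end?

44

PUSH 9  → [9]
DUP     → [9, 9]
POP     → [9]
NEG     → [-9]
PUSH 1  → [-9, 1]
POP     → [-9]
PUSH 7  → [-9, 7]
PUSH 4  → [-9, 7, 4]
PUSH 10 → [-9, 7, 4, 10]
ROT     → [-9, 4, 10, 7]
SUB     → [-9, 4, 3]
PUSH 3  → [-9, 4, 3, 3]
OVER    → [-9, 4, 3, 3, 3]
MUL     → [-9, 4, 3, 9]
ADD     → [-9, 4, 12]
ROT     → [4, 12, -9]
PUSH 3  → [4, 12, -9, 3]
DUP     → [4, 12, -9, 3, 3]
ROT     → [4, 12, 3, 3, -9]
POP     → [4, 12, 3, 3]
MUL     → [4, 12, 9]
PUSH 2  → [4, 12, 9, 2]
MOD     → [4, 12, 1]
SUB     → [4, 11]
MUL     → [44]
NEG     → [-44]
NEG     → [44]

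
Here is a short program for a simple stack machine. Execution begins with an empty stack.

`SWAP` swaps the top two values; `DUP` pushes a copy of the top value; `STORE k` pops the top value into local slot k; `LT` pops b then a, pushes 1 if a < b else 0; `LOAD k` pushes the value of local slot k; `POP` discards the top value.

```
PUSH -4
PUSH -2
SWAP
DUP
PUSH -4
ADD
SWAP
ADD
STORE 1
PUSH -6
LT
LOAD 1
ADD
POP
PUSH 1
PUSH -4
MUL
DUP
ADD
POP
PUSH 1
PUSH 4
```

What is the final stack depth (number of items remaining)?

2

PUSH -4 : [-4]
PUSH -2 : [-4, -2]
SWAP    : [-2, -4]
DUP     : [-2, -4, -4]
PUSH -4 : [-2, -4, -4, -4]
ADD     : [-2, -4, -8]
SWAP    : [-2, -8, -4]
ADD     : [-2, -12]
STORE 1 : [-2]
PUSH -6 : [-2, -6]
LT      : [0]
LOAD 1  : [0, -12]
ADD     : [-12]
POP     : []
PUSH 1  : [1]
PUSH -4 : [1, -4]
MUL     : [-4]
DUP     : [-4, -4]
ADD     : [-8]
POP     : []
PUSH 1  : [1]
PUSH 4  : [1, 4]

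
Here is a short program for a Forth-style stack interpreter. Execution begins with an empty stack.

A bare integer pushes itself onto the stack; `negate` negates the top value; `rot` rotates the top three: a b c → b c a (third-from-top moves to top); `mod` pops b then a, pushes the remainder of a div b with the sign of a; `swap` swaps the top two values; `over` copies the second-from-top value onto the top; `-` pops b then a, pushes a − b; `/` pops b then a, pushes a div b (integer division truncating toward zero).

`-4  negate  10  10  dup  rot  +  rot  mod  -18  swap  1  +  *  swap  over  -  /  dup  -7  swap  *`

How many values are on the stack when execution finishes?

-4     : -4
negate : 4
10     : 4 10
10     : 4 10 10
dup    : 4 10 10 10
rot    : 4 10 10 10
+      : 4 10 20
rot    : 10 20 4
mod    : 10 0
-18    : 10 0 -18
swap   : 10 -18 0
1      : 10 -18 0 1
+      : 10 -18 1
*      : 10 -18
swap   : -18 10
over   : -18 10 -18
-      : -18 28
/      : 0
dup    : 0 0
-7     : 0 0 -7
swap   : 0 -7 0
*      : 0 0

2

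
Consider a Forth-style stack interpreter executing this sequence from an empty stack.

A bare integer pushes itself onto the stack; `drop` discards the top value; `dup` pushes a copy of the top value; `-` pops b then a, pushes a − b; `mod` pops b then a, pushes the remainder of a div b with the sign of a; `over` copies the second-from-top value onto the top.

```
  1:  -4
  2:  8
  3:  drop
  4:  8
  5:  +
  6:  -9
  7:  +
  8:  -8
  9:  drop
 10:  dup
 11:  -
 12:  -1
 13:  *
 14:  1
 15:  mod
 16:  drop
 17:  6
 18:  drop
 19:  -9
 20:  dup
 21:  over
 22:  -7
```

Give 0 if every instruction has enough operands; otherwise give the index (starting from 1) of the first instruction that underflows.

0

-4   : [-4]
8    : [-4, 8]
drop : [-4]
8    : [-4, 8]
+    : [4]
-9   : [4, -9]
+    : [-5]
-8   : [-5, -8]
drop : [-5]
dup  : [-5, -5]
-    : [0]
-1   : [0, -1]
*    : [0]
1    : [0, 1]
mod  : [0]
drop : []
6    : [6]
drop : []
-9   : [-9]
dup  : [-9, -9]
over : [-9, -9, -9]
-7   : [-9, -9, -9, -7]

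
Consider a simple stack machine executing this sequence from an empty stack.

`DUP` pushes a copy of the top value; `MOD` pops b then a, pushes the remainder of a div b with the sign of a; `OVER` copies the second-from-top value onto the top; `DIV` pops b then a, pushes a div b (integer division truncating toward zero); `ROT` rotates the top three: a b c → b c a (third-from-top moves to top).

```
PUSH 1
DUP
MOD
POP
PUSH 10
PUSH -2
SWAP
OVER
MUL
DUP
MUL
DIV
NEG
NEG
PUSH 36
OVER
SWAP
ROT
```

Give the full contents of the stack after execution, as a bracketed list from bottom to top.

PUSH 1  -> [1]
DUP     -> [1, 1]
MOD     -> [0]
POP     -> []
PUSH 10 -> [10]
PUSH -2 -> [10, -2]
SWAP    -> [-2, 10]
OVER    -> [-2, 10, -2]
MUL     -> [-2, -20]
DUP     -> [-2, -20, -20]
MUL     -> [-2, 400]
DIV     -> [0]
NEG     -> [0]
NEG     -> [0]
PUSH 36 -> [0, 36]
OVER    -> [0, 36, 0]
SWAP    -> [0, 0, 36]
ROT     -> [0, 36, 0]

[0, 36, 0]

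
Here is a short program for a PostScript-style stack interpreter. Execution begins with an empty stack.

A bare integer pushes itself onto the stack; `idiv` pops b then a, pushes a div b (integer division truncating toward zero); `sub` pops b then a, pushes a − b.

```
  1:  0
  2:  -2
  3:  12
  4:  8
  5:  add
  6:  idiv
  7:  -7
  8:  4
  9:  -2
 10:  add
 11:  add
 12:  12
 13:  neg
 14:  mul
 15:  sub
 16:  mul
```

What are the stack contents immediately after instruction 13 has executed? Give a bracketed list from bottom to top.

[0, 0, -5, -12]

0    : [0]
-2   : [0, -2]
12   : [0, -2, 12]
8    : [0, -2, 12, 8]
add  : [0, -2, 20]
idiv : [0, 0]
-7   : [0, 0, -7]
4    : [0, 0, -7, 4]
-2   : [0, 0, -7, 4, -2]
add  : [0, 0, -7, 2]
add  : [0, 0, -5]
12   : [0, 0, -5, 12]
neg  : [0, 0, -5, -12]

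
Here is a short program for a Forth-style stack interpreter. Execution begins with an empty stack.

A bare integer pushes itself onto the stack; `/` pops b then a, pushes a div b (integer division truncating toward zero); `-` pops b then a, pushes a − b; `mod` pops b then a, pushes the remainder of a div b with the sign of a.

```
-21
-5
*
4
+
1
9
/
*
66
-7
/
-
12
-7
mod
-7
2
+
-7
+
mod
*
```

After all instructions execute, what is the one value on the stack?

45

-21  -21
-5   -21 -5
*    105
4    105 4
+    109
1    109 1
9    109 1 9
/    109 0
*    0
66   0 66
-7   0 66 -7
/    0 -9
-    9
12   9 12
-7   9 12 -7
mod  9 5
-7   9 5 -7
2    9 5 -7 2
+    9 5 -5
-7   9 5 -5 -7
+    9 5 -12
mod  9 5
*    45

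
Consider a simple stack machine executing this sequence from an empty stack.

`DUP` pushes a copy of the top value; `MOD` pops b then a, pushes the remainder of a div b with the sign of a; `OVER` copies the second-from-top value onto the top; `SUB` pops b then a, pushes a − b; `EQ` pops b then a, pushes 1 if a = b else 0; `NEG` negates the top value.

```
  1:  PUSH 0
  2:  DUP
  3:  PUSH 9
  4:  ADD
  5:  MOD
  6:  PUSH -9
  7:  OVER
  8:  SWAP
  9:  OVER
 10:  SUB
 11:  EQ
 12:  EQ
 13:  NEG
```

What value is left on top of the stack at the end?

-1

PUSH 0  : 0
DUP     : 0 0
PUSH 9  : 0 0 9
ADD     : 0 9
MOD     : 0
PUSH -9 : 0 -9
OVER    : 0 -9 0
SWAP    : 0 0 -9
OVER    : 0 0 -9 0
SUB     : 0 0 -9
EQ      : 0 0
EQ      : 1
NEG     : -1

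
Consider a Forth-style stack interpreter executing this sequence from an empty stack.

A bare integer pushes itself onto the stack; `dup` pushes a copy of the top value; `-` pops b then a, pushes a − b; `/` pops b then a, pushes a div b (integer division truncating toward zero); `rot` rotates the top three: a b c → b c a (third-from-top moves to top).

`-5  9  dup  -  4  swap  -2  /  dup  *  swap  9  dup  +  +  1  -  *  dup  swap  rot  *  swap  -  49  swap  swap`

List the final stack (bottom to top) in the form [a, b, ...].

-5   -> [-5]
9    -> [-5, 9]
dup  -> [-5, 9, 9]
-    -> [-5, 0]
4    -> [-5, 0, 4]
swap -> [-5, 4, 0]
-2   -> [-5, 4, 0, -2]
/    -> [-5, 4, 0]
dup  -> [-5, 4, 0, 0]
*    -> [-5, 4, 0]
swap -> [-5, 0, 4]
9    -> [-5, 0, 4, 9]
dup  -> [-5, 0, 4, 9, 9]
+    -> [-5, 0, 4, 18]
+    -> [-5, 0, 22]
1    -> [-5, 0, 22, 1]
-    -> [-5, 0, 21]
*    -> [-5, 0]
dup  -> [-5, 0, 0]
swap -> [-5, 0, 0]
rot  -> [0, 0, -5]
*    -> [0, 0]
swap -> [0, 0]
-    -> [0]
49   -> [0, 49]
swap -> [49, 0]
swap -> [0, 49]

[0, 49]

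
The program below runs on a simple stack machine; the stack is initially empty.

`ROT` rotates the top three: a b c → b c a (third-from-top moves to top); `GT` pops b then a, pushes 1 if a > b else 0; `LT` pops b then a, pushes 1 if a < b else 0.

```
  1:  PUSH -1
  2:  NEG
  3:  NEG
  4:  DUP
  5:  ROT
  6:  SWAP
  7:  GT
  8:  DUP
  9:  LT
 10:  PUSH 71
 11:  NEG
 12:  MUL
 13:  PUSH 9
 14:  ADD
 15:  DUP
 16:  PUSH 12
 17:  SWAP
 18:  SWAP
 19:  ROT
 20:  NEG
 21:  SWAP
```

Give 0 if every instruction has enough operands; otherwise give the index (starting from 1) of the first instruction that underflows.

5

PUSH -1  [-1]
NEG      [1]
NEG      [-1]
DUP      [-1, -1]
ROT  — needs 3 operands, stack has 2 → underflow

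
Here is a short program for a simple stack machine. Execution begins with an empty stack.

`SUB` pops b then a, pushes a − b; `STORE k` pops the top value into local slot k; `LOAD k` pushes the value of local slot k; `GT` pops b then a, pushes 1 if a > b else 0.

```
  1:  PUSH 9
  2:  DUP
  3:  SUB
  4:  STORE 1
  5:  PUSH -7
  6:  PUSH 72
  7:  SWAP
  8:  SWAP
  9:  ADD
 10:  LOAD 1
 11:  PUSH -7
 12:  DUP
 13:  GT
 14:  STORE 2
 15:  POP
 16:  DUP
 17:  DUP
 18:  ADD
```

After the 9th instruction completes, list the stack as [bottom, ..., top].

[65]

PUSH 9  : 9
DUP     : 9 9
SUB     : 0
STORE 1 : (empty)
PUSH -7 : -7
PUSH 72 : -7 72
SWAP    : 72 -7
SWAP    : -7 72
ADD     : 65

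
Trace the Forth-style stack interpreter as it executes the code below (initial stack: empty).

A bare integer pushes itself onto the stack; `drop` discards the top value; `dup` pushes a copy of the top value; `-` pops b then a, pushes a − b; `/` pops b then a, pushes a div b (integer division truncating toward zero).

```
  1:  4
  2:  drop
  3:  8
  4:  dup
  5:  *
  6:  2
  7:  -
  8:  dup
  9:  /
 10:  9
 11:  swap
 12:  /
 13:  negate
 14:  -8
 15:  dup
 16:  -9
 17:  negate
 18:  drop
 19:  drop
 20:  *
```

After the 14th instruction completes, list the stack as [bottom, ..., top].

4       4
drop    (empty)
8       8
dup     8 8
*       64
2       64 2
-       62
dup     62 62
/       1
9       1 9
swap    9 1
/       9
negate  -9
-8      -9 -8

[-9, -8]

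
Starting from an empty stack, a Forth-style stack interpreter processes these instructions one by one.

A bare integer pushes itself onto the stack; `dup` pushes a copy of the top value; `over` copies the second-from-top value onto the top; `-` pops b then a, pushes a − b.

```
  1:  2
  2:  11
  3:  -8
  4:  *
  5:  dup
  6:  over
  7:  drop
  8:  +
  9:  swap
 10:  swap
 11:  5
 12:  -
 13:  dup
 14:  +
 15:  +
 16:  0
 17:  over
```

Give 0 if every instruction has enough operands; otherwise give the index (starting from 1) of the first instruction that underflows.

0

2    : 2
11   : 2 11
-8   : 2 11 -8
*    : 2 -88
dup  : 2 -88 -88
over : 2 -88 -88 -88
drop : 2 -88 -88
+    : 2 -176
swap : -176 2
swap : 2 -176
5    : 2 -176 5
-    : 2 -181
dup  : 2 -181 -181
+    : 2 -362
+    : -360
0    : -360 0
over : -360 0 -360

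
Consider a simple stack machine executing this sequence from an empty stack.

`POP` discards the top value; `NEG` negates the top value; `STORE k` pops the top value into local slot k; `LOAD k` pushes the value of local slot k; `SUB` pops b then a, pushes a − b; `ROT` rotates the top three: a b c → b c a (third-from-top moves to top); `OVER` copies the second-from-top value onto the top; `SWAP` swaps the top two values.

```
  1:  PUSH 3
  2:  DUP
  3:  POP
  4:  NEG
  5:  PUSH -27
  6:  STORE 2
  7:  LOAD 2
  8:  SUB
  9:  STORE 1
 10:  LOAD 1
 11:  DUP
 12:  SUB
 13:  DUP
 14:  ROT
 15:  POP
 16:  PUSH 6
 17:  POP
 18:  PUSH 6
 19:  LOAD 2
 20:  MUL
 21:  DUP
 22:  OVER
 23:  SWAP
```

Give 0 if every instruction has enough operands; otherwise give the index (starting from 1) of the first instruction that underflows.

PUSH 3   : [3]
DUP      : [3, 3]
POP      : [3]
NEG      : [-3]
PUSH -27 : [-3, -27]
STORE 2  : [-3]
LOAD 2   : [-3, -27]
SUB      : [24]
STORE 1  : []
LOAD 1   : [24]
DUP      : [24, 24]
SUB      : [0]
DUP      : [0, 0]
ROT  — needs 3 operands, stack has 2 → underflow

14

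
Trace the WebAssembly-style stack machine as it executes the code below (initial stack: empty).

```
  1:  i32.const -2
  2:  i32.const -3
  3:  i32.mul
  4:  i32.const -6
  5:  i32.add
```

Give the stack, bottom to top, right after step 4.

i32.const -2  -2
i32.const -3  -2 -3
i32.mul       6
i32.const -6  6 -6

[6, -6]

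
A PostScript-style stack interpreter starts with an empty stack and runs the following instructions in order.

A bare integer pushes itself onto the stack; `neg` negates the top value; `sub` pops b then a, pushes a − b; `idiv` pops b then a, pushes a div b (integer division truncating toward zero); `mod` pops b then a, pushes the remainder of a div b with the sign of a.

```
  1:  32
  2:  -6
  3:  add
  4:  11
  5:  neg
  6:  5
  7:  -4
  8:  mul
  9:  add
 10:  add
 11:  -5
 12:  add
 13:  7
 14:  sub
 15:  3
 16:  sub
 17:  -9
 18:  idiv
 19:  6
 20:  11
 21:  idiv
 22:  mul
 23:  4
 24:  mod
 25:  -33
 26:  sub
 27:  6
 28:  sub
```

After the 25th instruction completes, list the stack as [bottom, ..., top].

32    [32]
-6    [32, -6]
add   [26]
11    [26, 11]
neg   [26, -11]
5     [26, -11, 5]
-4    [26, -11, 5, -4]
mul   [26, -11, -20]
add   [26, -31]
add   [-5]
-5    [-5, -5]
add   [-10]
7     [-10, 7]
sub   [-17]
3     [-17, 3]
sub   [-20]
-9    [-20, -9]
idiv  [2]
6     [2, 6]
11    [2, 6, 11]
idiv  [2, 0]
mul   [0]
4     [0, 4]
mod   [0]
-33   [0, -33]

[0, -33]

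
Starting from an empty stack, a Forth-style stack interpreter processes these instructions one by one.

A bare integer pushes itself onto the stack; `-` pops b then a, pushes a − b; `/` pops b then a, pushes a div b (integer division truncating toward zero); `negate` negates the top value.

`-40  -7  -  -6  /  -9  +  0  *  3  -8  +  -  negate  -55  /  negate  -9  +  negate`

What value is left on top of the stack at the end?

9

-40    → [-40]
-7     → [-40, -7]
-      → [-33]
-6     → [-33, -6]
/      → [5]
-9     → [5, -9]
+      → [-4]
0      → [-4, 0]
*      → [0]
3      → [0, 3]
-8     → [0, 3, -8]
+      → [0, -5]
-      → [5]
negate → [-5]
-55    → [-5, -55]
/      → [0]
negate → [0]
-9     → [0, -9]
+      → [-9]
negate → [9]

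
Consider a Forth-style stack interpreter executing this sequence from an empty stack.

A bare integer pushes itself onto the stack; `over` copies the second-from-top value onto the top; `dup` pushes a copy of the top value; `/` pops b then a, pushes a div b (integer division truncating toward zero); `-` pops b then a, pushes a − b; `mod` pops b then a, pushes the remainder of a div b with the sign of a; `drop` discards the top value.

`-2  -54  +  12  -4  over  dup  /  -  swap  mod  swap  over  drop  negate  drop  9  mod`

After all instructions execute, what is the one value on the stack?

-2      -2
-54     -2 -54
+       -56
12      -56 12
-4      -56 12 -4
over    -56 12 -4 12
dup     -56 12 -4 12 12
/       -56 12 -4 1
-       -56 12 -5
swap    -56 -5 12
mod     -56 -5
swap    -5 -56
over    -5 -56 -5
drop    -5 -56
negate  -5 56
drop    -5
9       -5 9
mod     -5

-5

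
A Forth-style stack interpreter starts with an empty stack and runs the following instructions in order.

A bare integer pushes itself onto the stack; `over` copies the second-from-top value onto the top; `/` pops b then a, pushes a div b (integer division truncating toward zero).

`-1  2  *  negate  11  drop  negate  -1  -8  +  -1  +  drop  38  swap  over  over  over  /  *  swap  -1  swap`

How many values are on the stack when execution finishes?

4

-1     → [-1]
2      → [-1, 2]
*      → [-2]
negate → [2]
11     → [2, 11]
drop   → [2]
negate → [-2]
-1     → [-2, -1]
-8     → [-2, -1, -8]
+      → [-2, -9]
-1     → [-2, -9, -1]
+      → [-2, -10]
drop   → [-2]
38     → [-2, 38]
swap   → [38, -2]
over   → [38, -2, 38]
over   → [38, -2, 38, -2]
over   → [38, -2, 38, -2, 38]
/      → [38, -2, 38, 0]
*      → [38, -2, 0]
swap   → [38, 0, -2]
-1     → [38, 0, -2, -1]
swap   → [38, 0, -1, -2]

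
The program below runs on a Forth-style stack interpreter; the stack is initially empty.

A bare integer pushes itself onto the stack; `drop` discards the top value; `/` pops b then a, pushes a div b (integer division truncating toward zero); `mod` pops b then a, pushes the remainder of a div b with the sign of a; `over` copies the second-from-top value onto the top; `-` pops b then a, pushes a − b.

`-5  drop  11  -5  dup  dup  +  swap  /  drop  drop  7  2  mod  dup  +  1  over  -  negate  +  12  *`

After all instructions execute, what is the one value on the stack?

36

-5     : [-5]
drop   : []
11     : [11]
-5     : [11, -5]
dup    : [11, -5, -5]
dup    : [11, -5, -5, -5]
+      : [11, -5, -10]
swap   : [11, -10, -5]
/      : [11, 2]
drop   : [11]
drop   : []
7      : [7]
2      : [7, 2]
mod    : [1]
dup    : [1, 1]
+      : [2]
1      : [2, 1]
over   : [2, 1, 2]
-      : [2, -1]
negate : [2, 1]
+      : [3]
12     : [3, 12]
*      : [36]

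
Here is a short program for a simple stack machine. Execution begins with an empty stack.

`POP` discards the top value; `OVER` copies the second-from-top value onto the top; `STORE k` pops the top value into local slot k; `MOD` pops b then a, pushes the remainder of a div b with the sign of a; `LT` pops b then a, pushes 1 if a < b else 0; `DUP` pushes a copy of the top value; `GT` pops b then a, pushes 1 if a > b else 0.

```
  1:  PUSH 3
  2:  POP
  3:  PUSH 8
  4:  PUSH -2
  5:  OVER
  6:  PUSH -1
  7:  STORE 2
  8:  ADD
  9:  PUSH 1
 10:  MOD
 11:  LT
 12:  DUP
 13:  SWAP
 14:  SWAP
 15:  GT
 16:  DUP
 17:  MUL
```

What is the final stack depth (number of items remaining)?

1

PUSH 3  -> 3
POP     -> (empty)
PUSH 8  -> 8
PUSH -2 -> 8 -2
OVER    -> 8 -2 8
PUSH -1 -> 8 -2 8 -1
STORE 2 -> 8 -2 8
ADD     -> 8 6
PUSH 1  -> 8 6 1
MOD     -> 8 0
LT      -> 0
DUP     -> 0 0
SWAP    -> 0 0
SWAP    -> 0 0
GT      -> 0
DUP     -> 0 0
MUL     -> 0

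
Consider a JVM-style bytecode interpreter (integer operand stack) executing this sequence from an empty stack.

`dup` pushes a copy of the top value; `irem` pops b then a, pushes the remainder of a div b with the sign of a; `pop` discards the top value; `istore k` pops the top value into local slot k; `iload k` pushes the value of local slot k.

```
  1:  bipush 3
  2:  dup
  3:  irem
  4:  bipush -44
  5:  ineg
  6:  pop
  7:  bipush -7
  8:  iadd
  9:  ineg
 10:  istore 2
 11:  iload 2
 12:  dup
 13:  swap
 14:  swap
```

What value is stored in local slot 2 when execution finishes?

7

bipush 3   : 3
dup        : 3 3
irem       : 0
bipush -44 : 0 -44
ineg       : 0 44
pop        : 0
bipush -7  : 0 -7
iadd       : -7
ineg       : 7
istore 2   : (empty)
iload 2    : 7
dup        : 7 7
swap       : 7 7
swap       : 7 7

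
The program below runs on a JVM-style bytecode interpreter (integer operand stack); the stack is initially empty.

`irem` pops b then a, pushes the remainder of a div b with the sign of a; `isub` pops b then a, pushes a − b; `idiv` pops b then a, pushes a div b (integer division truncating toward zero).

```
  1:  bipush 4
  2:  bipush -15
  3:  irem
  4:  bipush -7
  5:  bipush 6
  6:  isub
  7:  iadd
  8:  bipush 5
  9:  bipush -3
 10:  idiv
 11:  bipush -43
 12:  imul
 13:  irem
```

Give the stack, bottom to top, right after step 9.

bipush 4   → 4
bipush -15 → 4 -15
irem       → 4
bipush -7  → 4 -7
bipush 6   → 4 -7 6
isub       → 4 -13
iadd       → -9
bipush 5   → -9 5
bipush -3  → -9 5 -3

[-9, 5, -3]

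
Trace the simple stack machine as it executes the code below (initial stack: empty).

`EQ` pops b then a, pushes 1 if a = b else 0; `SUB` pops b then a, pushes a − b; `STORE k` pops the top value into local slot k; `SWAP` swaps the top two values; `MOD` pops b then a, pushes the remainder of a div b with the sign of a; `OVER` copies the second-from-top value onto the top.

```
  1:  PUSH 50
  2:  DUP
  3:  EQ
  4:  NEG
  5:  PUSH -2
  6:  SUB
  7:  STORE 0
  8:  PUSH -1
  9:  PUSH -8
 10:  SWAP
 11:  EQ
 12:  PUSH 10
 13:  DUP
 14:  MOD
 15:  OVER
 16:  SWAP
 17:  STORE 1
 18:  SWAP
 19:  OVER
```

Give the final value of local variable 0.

PUSH 50 → 50
DUP     → 50 50
EQ      → 1
NEG     → -1
PUSH -2 → -1 -2
SUB     → 1
STORE 0 → (empty)
PUSH -1 → -1
PUSH -8 → -1 -8
SWAP    → -8 -1
EQ      → 0
PUSH 10 → 0 10
DUP     → 0 10 10
MOD     → 0 0
OVER    → 0 0 0
SWAP    → 0 0 0
STORE 1 → 0 0
SWAP    → 0 0
OVER    → 0 0 0

1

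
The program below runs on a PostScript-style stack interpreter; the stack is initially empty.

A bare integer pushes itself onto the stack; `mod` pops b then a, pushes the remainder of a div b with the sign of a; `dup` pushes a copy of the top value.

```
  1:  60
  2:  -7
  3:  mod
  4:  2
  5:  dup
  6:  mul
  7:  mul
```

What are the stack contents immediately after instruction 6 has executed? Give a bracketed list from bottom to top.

60   [60]
-7   [60, -7]
mod  [4]
2    [4, 2]
dup  [4, 2, 2]
mul  [4, 4]

[4, 4]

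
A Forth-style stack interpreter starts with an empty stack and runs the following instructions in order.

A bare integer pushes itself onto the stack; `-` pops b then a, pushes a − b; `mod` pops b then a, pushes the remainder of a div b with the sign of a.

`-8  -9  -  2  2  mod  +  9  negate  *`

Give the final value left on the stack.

-9

-8     : [-8]
-9     : [-8, -9]
-      : [1]
2      : [1, 2]
2      : [1, 2, 2]
mod    : [1, 0]
+      : [1]
9      : [1, 9]
negate : [1, -9]
*      : [-9]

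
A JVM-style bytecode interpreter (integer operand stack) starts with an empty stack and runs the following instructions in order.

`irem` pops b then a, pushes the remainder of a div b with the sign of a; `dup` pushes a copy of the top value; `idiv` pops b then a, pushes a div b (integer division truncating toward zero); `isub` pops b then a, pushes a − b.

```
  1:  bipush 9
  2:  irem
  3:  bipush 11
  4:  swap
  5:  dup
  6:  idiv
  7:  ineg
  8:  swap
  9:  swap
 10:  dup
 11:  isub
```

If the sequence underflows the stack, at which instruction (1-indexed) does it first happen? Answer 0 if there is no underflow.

2

bipush 9  [9]
irem  — needs 2 operands, stack has 1 → underflow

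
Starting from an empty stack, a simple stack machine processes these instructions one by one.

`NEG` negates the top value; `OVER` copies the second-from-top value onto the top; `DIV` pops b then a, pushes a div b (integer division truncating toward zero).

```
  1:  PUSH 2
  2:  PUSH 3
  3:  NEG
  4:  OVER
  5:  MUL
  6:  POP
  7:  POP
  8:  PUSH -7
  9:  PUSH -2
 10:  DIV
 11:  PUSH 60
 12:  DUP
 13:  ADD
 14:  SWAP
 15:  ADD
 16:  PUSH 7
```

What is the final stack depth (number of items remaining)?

PUSH 2  : 2
PUSH 3  : 2 3
NEG     : 2 -3
OVER    : 2 -3 2
MUL     : 2 -6
POP     : 2
POP     : (empty)
PUSH -7 : -7
PUSH -2 : -7 -2
DIV     : 3
PUSH 60 : 3 60
DUP     : 3 60 60
ADD     : 3 120
SWAP    : 120 3
ADD     : 123
PUSH 7  : 123 7

2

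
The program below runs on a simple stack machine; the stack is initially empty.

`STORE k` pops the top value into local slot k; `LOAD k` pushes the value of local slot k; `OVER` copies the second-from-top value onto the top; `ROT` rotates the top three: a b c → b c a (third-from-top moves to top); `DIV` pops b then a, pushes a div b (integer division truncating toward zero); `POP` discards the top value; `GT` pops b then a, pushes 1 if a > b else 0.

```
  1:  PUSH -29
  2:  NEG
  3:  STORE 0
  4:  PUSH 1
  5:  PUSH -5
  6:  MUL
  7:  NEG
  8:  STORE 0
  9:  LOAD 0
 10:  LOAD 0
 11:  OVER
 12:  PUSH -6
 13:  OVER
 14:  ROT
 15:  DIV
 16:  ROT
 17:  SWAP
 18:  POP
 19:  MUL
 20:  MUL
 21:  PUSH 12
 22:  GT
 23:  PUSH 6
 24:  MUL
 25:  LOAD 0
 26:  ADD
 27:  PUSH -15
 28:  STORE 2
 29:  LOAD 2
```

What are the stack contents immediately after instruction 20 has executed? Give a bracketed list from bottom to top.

[-150]

PUSH -29  [-29]
NEG       [29]
STORE 0   []
PUSH 1    [1]
PUSH -5   [1, -5]
MUL       [-5]
NEG       [5]
STORE 0   []
LOAD 0    [5]
LOAD 0    [5, 5]
OVER      [5, 5, 5]
PUSH -6   [5, 5, 5, -6]
OVER      [5, 5, 5, -6, 5]
ROT       [5, 5, -6, 5, 5]
DIV       [5, 5, -6, 1]
ROT       [5, -6, 1, 5]
SWAP      [5, -6, 5, 1]
POP       [5, -6, 5]
MUL       [5, -30]
MUL       [-150]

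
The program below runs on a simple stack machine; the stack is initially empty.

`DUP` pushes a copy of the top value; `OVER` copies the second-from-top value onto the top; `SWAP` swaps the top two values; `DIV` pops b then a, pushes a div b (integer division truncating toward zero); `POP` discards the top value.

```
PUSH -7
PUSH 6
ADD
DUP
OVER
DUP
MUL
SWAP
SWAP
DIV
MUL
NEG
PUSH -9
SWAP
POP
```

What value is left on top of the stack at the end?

PUSH -7 : -7
PUSH 6  : -7 6
ADD     : -1
DUP     : -1 -1
OVER    : -1 -1 -1
DUP     : -1 -1 -1 -1
MUL     : -1 -1 1
SWAP    : -1 1 -1
SWAP    : -1 -1 1
DIV     : -1 -1
MUL     : 1
NEG     : -1
PUSH -9 : -1 -9
SWAP    : -9 -1
POP     : -9

-9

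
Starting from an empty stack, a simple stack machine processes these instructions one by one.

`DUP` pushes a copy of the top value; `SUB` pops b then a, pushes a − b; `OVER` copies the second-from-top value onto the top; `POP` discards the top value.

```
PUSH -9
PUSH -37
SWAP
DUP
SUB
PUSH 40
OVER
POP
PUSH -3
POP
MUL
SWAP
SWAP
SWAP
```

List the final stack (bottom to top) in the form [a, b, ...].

PUSH -9   [-9]
PUSH -37  [-9, -37]
SWAP      [-37, -9]
DUP       [-37, -9, -9]
SUB       [-37, 0]
PUSH 40   [-37, 0, 40]
OVER      [-37, 0, 40, 0]
POP       [-37, 0, 40]
PUSH -3   [-37, 0, 40, -3]
POP       [-37, 0, 40]
MUL       [-37, 0]
SWAP      [0, -37]
SWAP      [-37, 0]
SWAP      [0, -37]

[0, -37]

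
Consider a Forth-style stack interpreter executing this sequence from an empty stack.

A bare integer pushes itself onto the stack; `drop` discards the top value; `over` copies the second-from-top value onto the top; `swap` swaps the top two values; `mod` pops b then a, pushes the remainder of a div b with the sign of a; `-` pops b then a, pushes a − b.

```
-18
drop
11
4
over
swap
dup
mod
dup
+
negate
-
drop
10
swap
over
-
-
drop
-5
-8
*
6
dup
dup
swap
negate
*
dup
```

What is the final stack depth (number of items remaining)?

4

-18    -> [-18]
drop   -> []
11     -> [11]
4      -> [11, 4]
over   -> [11, 4, 11]
swap   -> [11, 11, 4]
dup    -> [11, 11, 4, 4]
mod    -> [11, 11, 0]
dup    -> [11, 11, 0, 0]
+      -> [11, 11, 0]
negate -> [11, 11, 0]
-      -> [11, 11]
drop   -> [11]
10     -> [11, 10]
swap   -> [10, 11]
over   -> [10, 11, 10]
-      -> [10, 1]
-      -> [9]
drop   -> []
-5     -> [-5]
-8     -> [-5, -8]
*      -> [40]
6      -> [40, 6]
dup    -> [40, 6, 6]
dup    -> [40, 6, 6, 6]
swap   -> [40, 6, 6, 6]
negate -> [40, 6, 6, -6]
*      -> [40, 6, -36]
dup    -> [40, 6, -36, -36]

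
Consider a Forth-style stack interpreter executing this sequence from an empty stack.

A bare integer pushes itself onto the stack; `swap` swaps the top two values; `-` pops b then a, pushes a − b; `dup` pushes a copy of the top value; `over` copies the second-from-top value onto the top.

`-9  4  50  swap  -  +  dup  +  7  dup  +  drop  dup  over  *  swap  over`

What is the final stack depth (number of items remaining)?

3

-9    [-9]
4     [-9, 4]
50    [-9, 4, 50]
swap  [-9, 50, 4]
-     [-9, 46]
+     [37]
dup   [37, 37]
+     [74]
7     [74, 7]
dup   [74, 7, 7]
+     [74, 14]
drop  [74]
dup   [74, 74]
over  [74, 74, 74]
*     [74, 5476]
swap  [5476, 74]
over  [5476, 74, 5476]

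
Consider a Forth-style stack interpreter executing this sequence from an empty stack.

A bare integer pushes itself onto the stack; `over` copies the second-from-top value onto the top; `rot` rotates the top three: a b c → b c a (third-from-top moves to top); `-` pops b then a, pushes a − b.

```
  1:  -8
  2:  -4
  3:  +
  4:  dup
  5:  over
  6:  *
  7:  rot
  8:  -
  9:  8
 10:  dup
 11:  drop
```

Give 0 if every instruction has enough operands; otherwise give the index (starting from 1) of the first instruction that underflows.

-8   : [-8]
-4   : [-8, -4]
+    : [-12]
dup  : [-12, -12]
over : [-12, -12, -12]
*    : [-12, 144]
rot  — needs 3 operands, stack has 2 → underflow

7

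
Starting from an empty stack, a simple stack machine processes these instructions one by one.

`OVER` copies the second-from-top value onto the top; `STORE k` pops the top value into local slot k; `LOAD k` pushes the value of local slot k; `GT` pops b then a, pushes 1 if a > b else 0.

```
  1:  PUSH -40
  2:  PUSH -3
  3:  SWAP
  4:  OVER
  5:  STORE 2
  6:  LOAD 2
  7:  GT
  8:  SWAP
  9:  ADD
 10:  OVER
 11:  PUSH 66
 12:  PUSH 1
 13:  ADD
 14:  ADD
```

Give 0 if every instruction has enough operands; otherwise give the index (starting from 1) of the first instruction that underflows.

10

PUSH -40 : [-40]
PUSH -3  : [-40, -3]
SWAP     : [-3, -40]
OVER     : [-3, -40, -3]
STORE 2  : [-3, -40]
LOAD 2   : [-3, -40, -3]
GT       : [-3, 0]
SWAP     : [0, -3]
ADD      : [-3]
OVER  — needs 2 operands, stack has 1 → underflow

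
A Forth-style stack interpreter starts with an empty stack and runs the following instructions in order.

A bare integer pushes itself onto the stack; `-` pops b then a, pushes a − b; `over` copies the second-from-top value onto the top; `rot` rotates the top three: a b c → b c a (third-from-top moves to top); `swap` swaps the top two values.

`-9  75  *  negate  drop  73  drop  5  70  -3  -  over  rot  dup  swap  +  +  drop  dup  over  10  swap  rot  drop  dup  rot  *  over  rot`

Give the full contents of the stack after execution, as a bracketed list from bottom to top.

-9     → [-9]
75     → [-9, 75]
*      → [-675]
negate → [675]
drop   → []
73     → [73]
drop   → []
5      → [5]
70     → [5, 70]
-3     → [5, 70, -3]
-      → [5, 73]
over   → [5, 73, 5]
rot    → [73, 5, 5]
dup    → [73, 5, 5, 5]
swap   → [73, 5, 5, 5]
+      → [73, 5, 10]
+      → [73, 15]
drop   → [73]
dup    → [73, 73]
over   → [73, 73, 73]
10     → [73, 73, 73, 10]
swap   → [73, 73, 10, 73]
rot    → [73, 10, 73, 73]
drop   → [73, 10, 73]
dup    → [73, 10, 73, 73]
rot    → [73, 73, 73, 10]
*      → [73, 73, 730]
over   → [73, 73, 730, 73]
rot    → [73, 730, 73, 73]

[73, 730, 73, 73]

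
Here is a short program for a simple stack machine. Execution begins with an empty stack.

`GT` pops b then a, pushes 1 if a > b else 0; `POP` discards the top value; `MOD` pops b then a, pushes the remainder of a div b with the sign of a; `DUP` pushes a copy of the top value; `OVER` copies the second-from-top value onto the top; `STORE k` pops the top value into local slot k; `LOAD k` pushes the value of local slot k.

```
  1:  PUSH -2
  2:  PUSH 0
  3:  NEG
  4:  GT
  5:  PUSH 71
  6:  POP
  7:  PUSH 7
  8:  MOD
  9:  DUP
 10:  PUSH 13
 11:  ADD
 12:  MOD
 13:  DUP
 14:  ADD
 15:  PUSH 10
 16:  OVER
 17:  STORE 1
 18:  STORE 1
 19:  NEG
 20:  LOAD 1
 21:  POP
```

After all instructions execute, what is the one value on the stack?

0

PUSH -2  [-2]
PUSH 0   [-2, 0]
NEG      [-2, 0]
GT       [0]
PUSH 71  [0, 71]
POP      [0]
PUSH 7   [0, 7]
MOD      [0]
DUP      [0, 0]
PUSH 13  [0, 0, 13]
ADD      [0, 13]
MOD      [0]
DUP      [0, 0]
ADD      [0]
PUSH 10  [0, 10]
OVER     [0, 10, 0]
STORE 1  [0, 10]
STORE 1  [0]
NEG      [0]
LOAD 1   [0, 10]
POP      [0]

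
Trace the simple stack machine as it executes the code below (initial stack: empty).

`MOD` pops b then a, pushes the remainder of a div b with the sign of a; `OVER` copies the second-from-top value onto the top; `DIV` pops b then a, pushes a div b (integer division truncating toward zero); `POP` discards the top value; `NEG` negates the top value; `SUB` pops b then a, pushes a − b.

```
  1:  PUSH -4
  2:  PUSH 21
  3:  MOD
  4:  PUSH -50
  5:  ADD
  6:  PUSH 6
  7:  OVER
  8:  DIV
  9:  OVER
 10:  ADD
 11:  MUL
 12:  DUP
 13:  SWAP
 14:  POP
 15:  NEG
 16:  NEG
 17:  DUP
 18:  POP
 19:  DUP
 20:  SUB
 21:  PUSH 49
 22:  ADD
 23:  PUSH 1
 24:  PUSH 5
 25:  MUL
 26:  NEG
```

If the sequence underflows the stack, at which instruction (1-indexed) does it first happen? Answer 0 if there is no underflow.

0

PUSH -4  : [-4]
PUSH 21  : [-4, 21]
MOD      : [-4]
PUSH -50 : [-4, -50]
ADD      : [-54]
PUSH 6   : [-54, 6]
OVER     : [-54, 6, -54]
DIV      : [-54, 0]
OVER     : [-54, 0, -54]
ADD      : [-54, -54]
MUL      : [2916]
DUP      : [2916, 2916]
SWAP     : [2916, 2916]
POP      : [2916]
NEG      : [-2916]
NEG      : [2916]
DUP      : [2916, 2916]
POP      : [2916]
DUP      : [2916, 2916]
SUB      : [0]
PUSH 49  : [0, 49]
ADD      : [49]
PUSH 1   : [49, 1]
PUSH 5   : [49, 1, 5]
MUL      : [49, 5]
NEG      : [49, -5]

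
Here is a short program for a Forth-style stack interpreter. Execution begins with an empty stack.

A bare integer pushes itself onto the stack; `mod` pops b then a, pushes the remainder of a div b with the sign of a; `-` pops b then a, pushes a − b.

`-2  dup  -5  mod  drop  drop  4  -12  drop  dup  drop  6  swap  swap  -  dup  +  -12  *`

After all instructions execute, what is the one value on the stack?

-2   : [-2]
dup  : [-2, -2]
-5   : [-2, -2, -5]
mod  : [-2, -2]
drop : [-2]
drop : []
4    : [4]
-12  : [4, -12]
drop : [4]
dup  : [4, 4]
drop : [4]
6    : [4, 6]
swap : [6, 4]
swap : [4, 6]
-    : [-2]
dup  : [-2, -2]
+    : [-4]
-12  : [-4, -12]
*    : [48]

48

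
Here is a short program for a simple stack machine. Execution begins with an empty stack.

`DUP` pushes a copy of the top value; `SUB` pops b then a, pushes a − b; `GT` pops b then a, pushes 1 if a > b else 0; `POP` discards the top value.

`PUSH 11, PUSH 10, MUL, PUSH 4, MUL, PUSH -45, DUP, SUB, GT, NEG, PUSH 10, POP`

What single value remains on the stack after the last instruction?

-1

PUSH 11  : [11]
PUSH 10  : [11, 10]
MUL      : [110]
PUSH 4   : [110, 4]
MUL      : [440]
PUSH -45 : [440, -45]
DUP      : [440, -45, -45]
SUB      : [440, 0]
GT       : [1]
NEG      : [-1]
PUSH 10  : [-1, 10]
POP      : [-1]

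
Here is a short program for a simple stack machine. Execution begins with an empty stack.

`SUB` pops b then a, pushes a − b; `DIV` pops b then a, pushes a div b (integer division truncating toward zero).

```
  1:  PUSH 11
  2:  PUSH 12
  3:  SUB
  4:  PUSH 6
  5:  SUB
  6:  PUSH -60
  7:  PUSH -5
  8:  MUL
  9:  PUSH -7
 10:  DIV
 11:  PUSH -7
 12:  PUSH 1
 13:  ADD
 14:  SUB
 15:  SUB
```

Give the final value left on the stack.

29

PUSH 11  → 11
PUSH 12  → 11 12
SUB      → -1
PUSH 6   → -1 6
SUB      → -7
PUSH -60 → -7 -60
PUSH -5  → -7 -60 -5
MUL      → -7 300
PUSH -7  → -7 300 -7
DIV      → -7 -42
PUSH -7  → -7 -42 -7
PUSH 1   → -7 -42 -7 1
ADD      → -7 -42 -6
SUB      → -7 -36
SUB      → 29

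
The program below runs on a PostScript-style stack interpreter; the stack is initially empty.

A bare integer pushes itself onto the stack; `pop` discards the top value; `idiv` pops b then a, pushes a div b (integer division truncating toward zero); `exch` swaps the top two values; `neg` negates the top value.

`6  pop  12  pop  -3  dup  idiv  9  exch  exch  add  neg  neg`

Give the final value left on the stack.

6    : 6
pop  : (empty)
12   : 12
pop  : (empty)
-3   : -3
dup  : -3 -3
idiv : 1
9    : 1 9
exch : 9 1
exch : 1 9
add  : 10
neg  : -10
neg  : 10

10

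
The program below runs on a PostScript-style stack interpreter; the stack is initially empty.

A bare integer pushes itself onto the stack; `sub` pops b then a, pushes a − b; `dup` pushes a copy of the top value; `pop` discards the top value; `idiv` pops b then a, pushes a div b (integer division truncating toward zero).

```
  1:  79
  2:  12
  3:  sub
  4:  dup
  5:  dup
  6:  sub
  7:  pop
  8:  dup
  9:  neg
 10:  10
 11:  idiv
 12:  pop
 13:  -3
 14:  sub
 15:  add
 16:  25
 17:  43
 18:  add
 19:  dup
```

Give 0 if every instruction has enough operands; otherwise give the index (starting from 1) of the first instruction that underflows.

79   → [79]
12   → [79, 12]
sub  → [67]
dup  → [67, 67]
dup  → [67, 67, 67]
sub  → [67, 0]
pop  → [67]
dup  → [67, 67]
neg  → [67, -67]
10   → [67, -67, 10]
idiv → [67, -6]
pop  → [67]
-3   → [67, -3]
sub  → [70]
add  — needs 2 operands, stack has 1 → underflow

15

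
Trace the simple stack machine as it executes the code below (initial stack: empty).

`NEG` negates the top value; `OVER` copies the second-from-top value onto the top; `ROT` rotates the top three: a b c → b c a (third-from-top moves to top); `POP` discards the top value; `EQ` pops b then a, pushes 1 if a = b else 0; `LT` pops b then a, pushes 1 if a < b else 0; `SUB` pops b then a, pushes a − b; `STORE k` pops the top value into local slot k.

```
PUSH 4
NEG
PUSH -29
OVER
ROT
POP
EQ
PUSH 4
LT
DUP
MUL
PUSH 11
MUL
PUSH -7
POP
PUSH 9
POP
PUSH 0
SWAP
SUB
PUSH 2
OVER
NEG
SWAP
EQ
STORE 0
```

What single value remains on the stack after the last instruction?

PUSH 4   → [4]
NEG      → [-4]
PUSH -29 → [-4, -29]
OVER     → [-4, -29, -4]
ROT      → [-29, -4, -4]
POP      → [-29, -4]
EQ       → [0]
PUSH 4   → [0, 4]
LT       → [1]
DUP      → [1, 1]
MUL      → [1]
PUSH 11  → [1, 11]
MUL      → [11]
PUSH -7  → [11, -7]
POP      → [11]
PUSH 9   → [11, 9]
POP      → [11]
PUSH 0   → [11, 0]
SWAP     → [0, 11]
SUB      → [-11]
PUSH 2   → [-11, 2]
OVER     → [-11, 2, -11]
NEG      → [-11, 2, 11]
SWAP     → [-11, 11, 2]
EQ       → [-11, 0]
STORE 0  → [-11]

-11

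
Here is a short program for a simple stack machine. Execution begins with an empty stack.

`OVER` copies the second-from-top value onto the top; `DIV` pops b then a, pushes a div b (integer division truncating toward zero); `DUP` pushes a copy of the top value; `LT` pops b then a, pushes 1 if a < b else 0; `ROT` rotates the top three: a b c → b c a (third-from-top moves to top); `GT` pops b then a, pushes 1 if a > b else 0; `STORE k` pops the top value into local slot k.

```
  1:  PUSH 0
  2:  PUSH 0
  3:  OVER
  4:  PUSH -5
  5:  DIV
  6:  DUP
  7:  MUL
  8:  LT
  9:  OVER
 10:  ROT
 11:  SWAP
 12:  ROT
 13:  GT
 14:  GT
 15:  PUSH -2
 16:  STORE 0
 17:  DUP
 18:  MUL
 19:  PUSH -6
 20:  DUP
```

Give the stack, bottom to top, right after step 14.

[0]

PUSH 0   0
PUSH 0   0 0
OVER     0 0 0
PUSH -5  0 0 0 -5
DIV      0 0 0
DUP      0 0 0 0
MUL      0 0 0
LT       0 0
OVER     0 0 0
ROT      0 0 0
SWAP     0 0 0
ROT      0 0 0
GT       0 0
GT       0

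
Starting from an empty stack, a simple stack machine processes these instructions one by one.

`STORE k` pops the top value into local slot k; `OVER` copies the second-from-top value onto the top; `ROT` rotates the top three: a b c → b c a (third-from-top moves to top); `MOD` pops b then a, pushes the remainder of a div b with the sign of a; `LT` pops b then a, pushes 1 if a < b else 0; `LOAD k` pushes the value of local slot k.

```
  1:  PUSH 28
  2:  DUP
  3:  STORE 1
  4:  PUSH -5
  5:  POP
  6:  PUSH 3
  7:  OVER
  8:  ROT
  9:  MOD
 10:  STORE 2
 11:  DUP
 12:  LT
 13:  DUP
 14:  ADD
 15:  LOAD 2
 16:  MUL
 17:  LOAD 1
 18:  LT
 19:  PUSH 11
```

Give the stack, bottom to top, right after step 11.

PUSH 28 -> [28]
DUP     -> [28, 28]
STORE 1 -> [28]
PUSH -5 -> [28, -5]
POP     -> [28]
PUSH 3  -> [28, 3]
OVER    -> [28, 3, 28]
ROT     -> [3, 28, 28]
MOD     -> [3, 0]
STORE 2 -> [3]
DUP     -> [3, 3]

[3, 3]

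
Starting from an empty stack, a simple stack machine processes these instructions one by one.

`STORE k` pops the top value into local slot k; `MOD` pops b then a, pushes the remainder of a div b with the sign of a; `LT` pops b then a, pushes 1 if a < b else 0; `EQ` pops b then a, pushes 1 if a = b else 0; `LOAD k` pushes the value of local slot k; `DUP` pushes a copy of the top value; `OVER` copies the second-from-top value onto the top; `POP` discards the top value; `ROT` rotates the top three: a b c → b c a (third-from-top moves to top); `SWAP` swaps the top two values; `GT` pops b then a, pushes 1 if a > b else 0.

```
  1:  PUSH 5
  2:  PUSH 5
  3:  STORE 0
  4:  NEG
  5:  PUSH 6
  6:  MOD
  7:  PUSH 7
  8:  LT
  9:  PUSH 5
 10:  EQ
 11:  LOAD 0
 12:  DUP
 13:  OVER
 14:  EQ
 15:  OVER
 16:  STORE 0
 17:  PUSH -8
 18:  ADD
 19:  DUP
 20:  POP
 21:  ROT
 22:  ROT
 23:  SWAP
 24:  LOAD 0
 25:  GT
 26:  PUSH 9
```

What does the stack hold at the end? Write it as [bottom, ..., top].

PUSH 5  -> 5
PUSH 5  -> 5 5
STORE 0 -> 5
NEG     -> -5
PUSH 6  -> -5 6
MOD     -> -5
PUSH 7  -> -5 7
LT      -> 1
PUSH 5  -> 1 5
EQ      -> 0
LOAD 0  -> 0 5
DUP     -> 0 5 5
OVER    -> 0 5 5 5
EQ      -> 0 5 1
OVER    -> 0 5 1 5
STORE 0 -> 0 5 1
PUSH -8 -> 0 5 1 -8
ADD     -> 0 5 -7
DUP     -> 0 5 -7 -7
POP     -> 0 5 -7
ROT     -> 5 -7 0
ROT     -> -7 0 5
SWAP    -> -7 5 0
LOAD 0  -> -7 5 0 5
GT      -> -7 5 0
PUSH 9  -> -7 5 0 9

[-7, 5, 0, 9]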